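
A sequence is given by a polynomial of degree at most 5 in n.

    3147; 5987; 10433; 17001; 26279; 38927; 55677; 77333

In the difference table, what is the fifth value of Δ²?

Δ: 2840, 4446, 6568, 9278, 12648, 16750, 21656
Δ²: 1606, 2122, 2710, 3370, 4102, 4906
Δ³: 516, 588, 660, 732, 804
Δ⁴: 72, 72, 72, 72

4102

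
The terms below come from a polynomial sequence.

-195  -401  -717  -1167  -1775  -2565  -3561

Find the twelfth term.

-12471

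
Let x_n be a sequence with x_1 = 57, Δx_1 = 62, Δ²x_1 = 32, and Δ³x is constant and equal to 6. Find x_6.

Build the table forward from the leading diagonal:
Third differences: 6  6  6  6  6  6
Second differences: 32  38  44  50  56  62
First differences: 62  94  132  176  226  282
x: 57  119  213  345  521  747

747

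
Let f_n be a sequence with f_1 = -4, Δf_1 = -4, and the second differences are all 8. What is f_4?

8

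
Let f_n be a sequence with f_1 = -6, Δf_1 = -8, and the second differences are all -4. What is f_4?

Build the table forward from the leading diagonal:
Second differences: -4, -4, -4, -4
First differences: -8, -12, -16, -20
f: -6, -14, -26, -42

-42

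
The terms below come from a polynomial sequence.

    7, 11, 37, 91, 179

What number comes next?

D1: 4  26  54  88
D2: 22  28  34
D3: 6  6
The third differences are constant (6).
34 + 6 = 40;  88 + 40 = 128;  179 + 128 = 307

307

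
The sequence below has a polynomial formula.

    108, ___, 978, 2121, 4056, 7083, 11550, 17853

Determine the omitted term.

375

Using the last 6 terms:
First differences: 1143  1935  3027  4467  6303
Second differences: 792  1092  1440  1836
Third differences: 300  348  396
Fourth differences: 48  48
Constant fourth difference = 48.
Extend backward: 300 − 48 = 252;  792 − 252 = 540;  1143 − 540 = 603;  978 − 603 = 375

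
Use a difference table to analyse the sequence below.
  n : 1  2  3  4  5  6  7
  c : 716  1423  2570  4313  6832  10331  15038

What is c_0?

707  1147  1743  2519  3499  4707
440  596  776  980  1208
156  180  204  228
24  24  24
The fourth differences are constant at 24.
Work back: 156 − 24 = 132;  440 − 132 = 308;  707 − 308 = 399;  716 − 399 = 317

317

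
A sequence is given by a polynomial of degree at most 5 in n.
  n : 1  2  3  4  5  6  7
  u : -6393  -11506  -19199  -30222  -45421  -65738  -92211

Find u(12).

D1: -5113  -7693  -11023  -15199  -20317  -26473
D2: -2580  -3330  -4176  -5118  -6156
D3: -750  -846  -942  -1038
D4: -96  -96  -96
Fourth differences constant at -96.
-1038 − 96 = -1134;  -6156 − 1134 = -7290;  -26473 − 7290 = -33763;  -92211 − 33763 = -125974
-1134 − 96 = -1230;  -7290 − 1230 = -8520;  -33763 − 8520 = -42283;  -125974 − 42283 = -168257
-1230 − 96 = -1326;  -8520 − 1326 = -9846;  -42283 − 9846 = -52129;  -168257 − 52129 = -220386
-1326 − 96 = -1422;  -9846 − 1422 = -11268;  -52129 − 11268 = -63397;  -220386 − 63397 = -283783
-1422 − 96 = -1518;  -11268 − 1518 = -12786;  -63397 − 12786 = -76183;  -283783 − 76183 = -359966

-359966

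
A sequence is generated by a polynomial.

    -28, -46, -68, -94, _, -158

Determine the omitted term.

Using the first 4 terms:
-18, -22, -26
-4, -4
Constant second difference = -4.
Extend forward: -26 − 4 = -30;  -94 − 30 = -124

-124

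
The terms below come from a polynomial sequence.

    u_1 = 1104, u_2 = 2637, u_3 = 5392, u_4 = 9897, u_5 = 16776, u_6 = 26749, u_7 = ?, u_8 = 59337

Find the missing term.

40632

Using the first 6 terms:
D1: 1533  2755  4505  6879  9973
D2: 1222  1750  2374  3094
D3: 528  624  720
D4: 96  96
Constant fourth difference = 96.
Extend forward: 720 + 96 = 816;  3094 + 816 = 3910;  9973 + 3910 = 13883;  26749 + 13883 = 40632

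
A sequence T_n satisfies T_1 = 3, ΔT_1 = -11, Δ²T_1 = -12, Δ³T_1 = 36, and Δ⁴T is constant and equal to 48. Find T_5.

79

Build the table forward from the leading diagonal:
Δ⁴: 48, 48, 48, 48, 48
Δ³: 36, 84, 132, 180, 228
Δ²: -12, 24, 108, 240, 420
Δ: -11, -23, 1, 109, 349
T: 3, -8, -31, -30, 79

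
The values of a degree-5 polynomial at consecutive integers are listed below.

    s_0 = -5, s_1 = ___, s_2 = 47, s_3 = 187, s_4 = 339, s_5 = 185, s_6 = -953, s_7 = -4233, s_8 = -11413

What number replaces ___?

-3

Using the last 7 terms:
140, 152, -154, -1138, -3280, -7180
12, -306, -984, -2142, -3900
-318, -678, -1158, -1758
-360, -480, -600
-120, -120
Constant fifth difference = -120.
Extend backward: -360 + 120 = -240;  -318 + 240 = -78;  12 + 78 = 90;  140 − 90 = 50;  47 − 50 = -3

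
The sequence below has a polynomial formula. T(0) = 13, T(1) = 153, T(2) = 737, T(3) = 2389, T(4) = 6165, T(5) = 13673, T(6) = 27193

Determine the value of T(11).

140, 584, 1652, 3776, 7508, 13520
444, 1068, 2124, 3732, 6012
624, 1056, 1608, 2280
432, 552, 672
120, 120
Constant fifth difference = 120, so extend:
672 + 120 = 792;  2280 + 792 = 3072;  6012 + 3072 = 9084;  13520 + 9084 = 22604;  27193 + 22604 = 49797
792 + 120 = 912;  3072 + 912 = 3984;  9084 + 3984 = 13068;  22604 + 13068 = 35672;  49797 + 35672 = 85469
912 + 120 = 1032;  3984 + 1032 = 5016;  13068 + 5016 = 18084;  35672 + 18084 = 53756;  85469 + 53756 = 139225
1032 + 120 = 1152;  5016 + 1152 = 6168;  18084 + 6168 = 24252;  53756 + 24252 = 78008;  139225 + 78008 = 217233
1152 + 120 = 1272;  6168 + 1272 = 7440;  24252 + 7440 = 31692;  78008 + 31692 = 109700;  217233 + 109700 = 326933

326933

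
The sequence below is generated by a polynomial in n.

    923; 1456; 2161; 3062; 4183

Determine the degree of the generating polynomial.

3

First differences: 533, 705, 901, 1121
Second differences: 172, 196, 220
Third differences: 24, 24
The third differences are constant, so the polynomial has degree 3.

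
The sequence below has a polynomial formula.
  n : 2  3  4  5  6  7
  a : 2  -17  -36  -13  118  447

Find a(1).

-19  -19  23  131  329
0  42  108  198
42  66  90
24  24
The fourth differences are constant at 24.
Work back: 42 − 24 = 18;  0 − 18 = -18;  -19 + 18 = -1;  2 + 1 = 3

3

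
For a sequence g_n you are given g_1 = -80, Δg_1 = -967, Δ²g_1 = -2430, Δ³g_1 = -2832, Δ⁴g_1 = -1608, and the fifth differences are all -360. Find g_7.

Build the table forward from the leading diagonal:
Fifth differences: -360  -360  -360  -360  -360  -360  -360
Fourth differences: -1608  -1968  -2328  -2688  -3048  -3408  -3768
Third differences: -2832  -4440  -6408  -8736  -11424  -14472  -17880
Second differences: -2430  -5262  -9702  -16110  -24846  -36270  -50742
First differences: -967  -3397  -8659  -18361  -34471  -59317  -95587
g: -80  -1047  -4444  -13103  -31464  -65935  -125252

-125252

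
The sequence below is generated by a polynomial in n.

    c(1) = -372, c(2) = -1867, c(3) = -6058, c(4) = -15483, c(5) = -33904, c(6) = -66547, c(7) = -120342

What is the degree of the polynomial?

First differences: -1495, -4191, -9425, -18421, -32643, -53795
Second differences: -2696, -5234, -8996, -14222, -21152
Third differences: -2538, -3762, -5226, -6930
Fourth differences: -1224, -1464, -1704
Fifth differences: -240, -240
The fifth differences are constant, so the polynomial has degree 5.

5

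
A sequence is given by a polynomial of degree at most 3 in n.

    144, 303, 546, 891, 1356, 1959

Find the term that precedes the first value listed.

Δ: 159, 243, 345, 465, 603
Δ²: 84, 102, 120, 138
Δ³: 18, 18, 18
The third differences are constant at 18.
Work back: 84 − 18 = 66;  159 − 66 = 93;  144 − 93 = 51

51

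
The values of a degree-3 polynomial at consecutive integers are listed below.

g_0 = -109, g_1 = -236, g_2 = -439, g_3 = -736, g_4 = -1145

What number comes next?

D1: -127 , -203 , -297 , -409
D2: -76 , -94 , -112
D3: -18 , -18
The third differences are constant (-18).
-112 − 18 = -130;  -409 − 130 = -539;  -1145 − 539 = -1684

-1684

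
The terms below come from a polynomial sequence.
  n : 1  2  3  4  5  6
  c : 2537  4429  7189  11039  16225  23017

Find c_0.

Δ: 1892  2760  3850  5186  6792
Δ²: 868  1090  1336  1606
Δ³: 222  246  270
Δ⁴: 24  24
The fourth differences are constant at 24.
Work back: 222 − 24 = 198;  868 − 198 = 670;  1892 − 670 = 1222;  2537 − 1222 = 1315

1315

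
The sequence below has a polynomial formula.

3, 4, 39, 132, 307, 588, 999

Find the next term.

Δ: 1, 35, 93, 175, 281, 411
Δ²: 34, 58, 82, 106, 130
Δ³: 24, 24, 24, 24
The third differences are constant (24).
130 + 24 = 154;  411 + 154 = 565;  999 + 565 = 1564

1564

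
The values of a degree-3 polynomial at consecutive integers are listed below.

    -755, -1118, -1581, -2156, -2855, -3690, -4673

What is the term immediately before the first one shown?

First differences: -363  -463  -575  -699  -835  -983
Second differences: -100  -112  -124  -136  -148
Third differences: -12  -12  -12  -12
The third differences are constant at -12.
Work back: -100 + 12 = -88;  -363 + 88 = -275;  -755 + 275 = -480

-480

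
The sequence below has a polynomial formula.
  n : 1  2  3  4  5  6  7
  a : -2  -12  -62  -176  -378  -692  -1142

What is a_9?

-2546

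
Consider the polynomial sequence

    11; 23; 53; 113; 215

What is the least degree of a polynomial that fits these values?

3

First differences: 12, 30, 60, 102
Second differences: 18, 30, 42
Third differences: 12, 12
The third differences are constant, so the polynomial has degree 3.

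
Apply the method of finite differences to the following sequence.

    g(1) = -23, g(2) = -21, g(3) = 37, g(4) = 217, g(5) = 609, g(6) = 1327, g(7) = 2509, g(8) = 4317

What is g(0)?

Δ: 2, 58, 180, 392, 718, 1182, 1808
Δ²: 56, 122, 212, 326, 464, 626
Δ³: 66, 90, 114, 138, 162
Δ⁴: 24, 24, 24, 24
The fourth differences are constant at 24.
Work back: 66 − 24 = 42;  56 − 42 = 14;  2 − 14 = -12;  -23 + 12 = -11

-11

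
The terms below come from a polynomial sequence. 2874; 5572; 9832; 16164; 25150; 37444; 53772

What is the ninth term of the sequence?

101794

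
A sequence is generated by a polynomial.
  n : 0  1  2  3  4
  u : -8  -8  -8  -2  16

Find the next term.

52

First differences: 0  0  6  18
Second differences: 0  6  12
Third differences: 6  6
Third differences constant at 6.
12 + 6 = 18;  18 + 18 = 36;  16 + 36 = 52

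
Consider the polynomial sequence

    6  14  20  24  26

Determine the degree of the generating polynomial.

First differences: 8, 6, 4, 2
Second differences: -2, -2, -2
The second differences are constant, so the polynomial has degree 2.

2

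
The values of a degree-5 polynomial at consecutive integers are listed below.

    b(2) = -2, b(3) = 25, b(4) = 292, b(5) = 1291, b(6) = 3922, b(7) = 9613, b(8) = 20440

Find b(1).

7

27, 267, 999, 2631, 5691, 10827
240, 732, 1632, 3060, 5136
492, 900, 1428, 2076
408, 528, 648
120, 120
The fifth differences are constant at 120.
Work back: 408 − 120 = 288;  492 − 288 = 204;  240 − 204 = 36;  27 − 36 = -9;  -2 + 9 = 7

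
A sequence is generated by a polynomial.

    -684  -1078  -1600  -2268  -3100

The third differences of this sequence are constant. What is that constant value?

-18

First differences: -394, -522, -668, -832
Second differences: -128, -146, -164
Third differences: -18, -18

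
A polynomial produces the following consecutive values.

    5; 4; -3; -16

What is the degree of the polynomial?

2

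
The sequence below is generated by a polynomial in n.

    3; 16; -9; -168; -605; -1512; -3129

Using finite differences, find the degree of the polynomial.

4

13, -25, -159, -437, -907, -1617
-38, -134, -278, -470, -710
-96, -144, -192, -240
-48, -48, -48
The fourth differences are constant, so the polynomial has degree 4.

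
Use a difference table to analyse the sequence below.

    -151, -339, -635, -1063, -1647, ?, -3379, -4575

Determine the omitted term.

Using the first 5 terms:
-188, -296, -428, -584
-108, -132, -156
-24, -24
Constant third difference = -24.
Extend forward: -156 − 24 = -180;  -584 − 180 = -764;  -1647 − 764 = -2411

-2411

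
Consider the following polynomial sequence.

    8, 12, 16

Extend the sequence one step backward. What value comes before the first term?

4  4
The first differences are constant at 4.
Work back: 8 − 4 = 4

4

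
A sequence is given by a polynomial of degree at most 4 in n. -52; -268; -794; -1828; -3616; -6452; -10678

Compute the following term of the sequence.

D1: -216 , -526 , -1034 , -1788 , -2836 , -4226
D2: -310 , -508 , -754 , -1048 , -1390
D3: -198 , -246 , -294 , -342
D4: -48 , -48 , -48
Fourth differences constant at -48.
-342 − 48 = -390;  -1390 − 390 = -1780;  -4226 − 1780 = -6006;  -10678 − 6006 = -16684

-16684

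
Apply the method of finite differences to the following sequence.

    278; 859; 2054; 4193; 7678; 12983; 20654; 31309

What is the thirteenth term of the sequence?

Δ: 581 , 1195 , 2139 , 3485 , 5305 , 7671 , 10655
Δ²: 614 , 944 , 1346 , 1820 , 2366 , 2984
Δ³: 330 , 402 , 474 , 546 , 618
Δ⁴: 72 , 72 , 72 , 72
The fourth differences are constant (72).
618 + 72 = 690;  2984 + 690 = 3674;  10655 + 3674 = 14329;  31309 + 14329 = 45638
690 + 72 = 762;  3674 + 762 = 4436;  14329 + 4436 = 18765;  45638 + 18765 = 64403
762 + 72 = 834;  4436 + 834 = 5270;  18765 + 5270 = 24035;  64403 + 24035 = 88438
834 + 72 = 906;  5270 + 906 = 6176;  24035 + 6176 = 30211;  88438 + 30211 = 118649
906 + 72 = 978;  6176 + 978 = 7154;  30211 + 7154 = 37365;  118649 + 37365 = 156014

156014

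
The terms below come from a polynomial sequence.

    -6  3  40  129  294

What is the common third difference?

Δ: 9, 37, 89, 165
Δ²: 28, 52, 76
Δ³: 24, 24

24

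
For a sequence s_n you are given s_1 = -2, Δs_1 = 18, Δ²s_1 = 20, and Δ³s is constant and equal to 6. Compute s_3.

Build the table forward from the leading diagonal:
Δ³: 6, 6, 6
Δ²: 20, 26, 32
Δ: 18, 38, 64
s: -2, 16, 54

54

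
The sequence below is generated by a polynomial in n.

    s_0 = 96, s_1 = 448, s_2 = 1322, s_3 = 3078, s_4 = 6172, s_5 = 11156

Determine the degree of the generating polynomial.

Δ: 352, 874, 1756, 3094, 4984
Δ²: 522, 882, 1338, 1890
Δ³: 360, 456, 552
Δ⁴: 96, 96
The fourth differences are constant, so the polynomial has degree 4.

4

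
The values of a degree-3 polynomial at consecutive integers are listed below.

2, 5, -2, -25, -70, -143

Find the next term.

-250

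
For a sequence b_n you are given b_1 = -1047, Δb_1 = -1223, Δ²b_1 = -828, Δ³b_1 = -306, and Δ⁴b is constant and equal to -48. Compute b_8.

Build the table forward from the leading diagonal:
D4: -48  -48  -48  -48  -48  -48  -48  -48
D3: -306  -354  -402  -450  -498  -546  -594  -642
D2: -828  -1134  -1488  -1890  -2340  -2838  -3384  -3978
D1: -1223  -2051  -3185  -4673  -6563  -8903  -11741  -15125
b: -1047  -2270  -4321  -7506  -12179  -18742  -27645  -39386

-39386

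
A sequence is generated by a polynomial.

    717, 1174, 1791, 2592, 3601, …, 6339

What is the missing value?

Using the first 5 terms:
457, 617, 801, 1009
160, 184, 208
24, 24
Constant third difference = 24.
Extend forward: 208 + 24 = 232;  1009 + 232 = 1241;  3601 + 1241 = 4842

4842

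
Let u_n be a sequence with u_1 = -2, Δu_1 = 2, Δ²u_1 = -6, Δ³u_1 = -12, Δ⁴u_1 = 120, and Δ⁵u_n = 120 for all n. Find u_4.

Build the table forward from the leading diagonal:
Fifth differences: 120, 120, 120, 120
Fourth differences: 120, 240, 360, 480
Third differences: -12, 108, 348, 708
Second differences: -6, -18, 90, 438
First differences: 2, -4, -22, 68
u: -2, 0, -4, -26

-26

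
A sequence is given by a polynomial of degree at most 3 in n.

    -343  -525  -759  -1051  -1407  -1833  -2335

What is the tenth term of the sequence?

D1: -182, -234, -292, -356, -426, -502
D2: -52, -58, -64, -70, -76
D3: -6, -6, -6, -6
Third differences constant at -6.
-76 − 6 = -82;  -502 − 82 = -584;  -2335 − 584 = -2919
-82 − 6 = -88;  -584 − 88 = -672;  -2919 − 672 = -3591
-88 − 6 = -94;  -672 − 94 = -766;  -3591 − 766 = -4357

-4357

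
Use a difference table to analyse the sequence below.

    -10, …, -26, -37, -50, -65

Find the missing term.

-17

Using the last 4 terms:
D1: -11  -13  -15
D2: -2  -2
Constant second difference = -2.
Extend backward: -11 + 2 = -9;  -26 + 9 = -17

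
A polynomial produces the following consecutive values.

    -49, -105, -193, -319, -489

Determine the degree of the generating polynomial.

3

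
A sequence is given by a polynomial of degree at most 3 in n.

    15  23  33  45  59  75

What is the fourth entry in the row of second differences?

2

First differences: 8, 10, 12, 14, 16
Second differences: 2, 2, 2, 2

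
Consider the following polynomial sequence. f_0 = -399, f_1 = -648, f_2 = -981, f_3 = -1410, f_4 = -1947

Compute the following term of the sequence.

D1: -249 , -333 , -429 , -537
D2: -84 , -96 , -108
D3: -12 , -12
Constant third difference = -12, so extend:
-108 − 12 = -120;  -537 − 120 = -657;  -1947 − 657 = -2604

-2604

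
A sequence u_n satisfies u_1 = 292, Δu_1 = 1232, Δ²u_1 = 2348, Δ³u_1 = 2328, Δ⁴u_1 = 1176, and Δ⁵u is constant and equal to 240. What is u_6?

59332

Build the table forward from the leading diagonal:
D5: 240, 240, 240, 240, 240, 240
D4: 1176, 1416, 1656, 1896, 2136, 2376
D3: 2328, 3504, 4920, 6576, 8472, 10608
D2: 2348, 4676, 8180, 13100, 19676, 28148
D1: 1232, 3580, 8256, 16436, 29536, 49212
u: 292, 1524, 5104, 13360, 29796, 59332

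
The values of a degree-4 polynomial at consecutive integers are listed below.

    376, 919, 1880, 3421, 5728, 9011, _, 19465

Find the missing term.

13504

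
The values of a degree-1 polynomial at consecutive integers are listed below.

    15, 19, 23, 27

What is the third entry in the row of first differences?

4

First differences: 4, 4, 4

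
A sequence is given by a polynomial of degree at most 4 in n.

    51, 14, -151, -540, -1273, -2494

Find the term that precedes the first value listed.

32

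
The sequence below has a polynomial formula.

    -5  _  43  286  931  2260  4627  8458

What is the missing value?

-8

Using the last 6 terms:
Δ: 243  645  1329  2367  3831
Δ²: 402  684  1038  1464
Δ³: 282  354  426
Δ⁴: 72  72
Constant fourth difference = 72.
Extend backward: 282 − 72 = 210;  402 − 210 = 192;  243 − 192 = 51;  43 − 51 = -8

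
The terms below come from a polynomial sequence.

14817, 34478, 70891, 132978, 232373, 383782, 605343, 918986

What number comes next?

1350793

First differences: 19661, 36413, 62087, 99395, 151409, 221561, 313643
Second differences: 16752, 25674, 37308, 52014, 70152, 92082
Third differences: 8922, 11634, 14706, 18138, 21930
Fourth differences: 2712, 3072, 3432, 3792
Fifth differences: 360, 360, 360
Constant fifth difference = 360, so extend:
3792 + 360 = 4152;  21930 + 4152 = 26082;  92082 + 26082 = 118164;  313643 + 118164 = 431807;  918986 + 431807 = 1350793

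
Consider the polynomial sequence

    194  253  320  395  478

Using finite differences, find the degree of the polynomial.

D1: 59, 67, 75, 83
D2: 8, 8, 8
The second differences are constant, so the polynomial has degree 2.

2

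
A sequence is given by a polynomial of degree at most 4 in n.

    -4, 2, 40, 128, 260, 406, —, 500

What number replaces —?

512

Using the first 6 terms:
D1: 6, 38, 88, 132, 146
D2: 32, 50, 44, 14
D3: 18, -6, -30
D4: -24, -24
Constant fourth difference = -24.
Extend forward: -30 − 24 = -54;  14 − 54 = -40;  146 − 40 = 106;  406 + 106 = 512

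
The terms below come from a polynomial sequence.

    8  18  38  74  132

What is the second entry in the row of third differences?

Δ: 10, 20, 36, 58
Δ²: 10, 16, 22
Δ³: 6, 6

6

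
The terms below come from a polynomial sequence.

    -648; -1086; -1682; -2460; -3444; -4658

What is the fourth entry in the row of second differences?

-230

D1: -438, -596, -778, -984, -1214
D2: -158, -182, -206, -230
D3: -24, -24, -24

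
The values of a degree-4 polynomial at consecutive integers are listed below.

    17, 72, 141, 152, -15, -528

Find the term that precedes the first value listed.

0

D1: 55  69  11  -167  -513
D2: 14  -58  -178  -346
D3: -72  -120  -168
D4: -48  -48
The fourth differences are constant at -48.
Work back: -72 + 48 = -24;  14 + 24 = 38;  55 − 38 = 17;  17 − 17 = 0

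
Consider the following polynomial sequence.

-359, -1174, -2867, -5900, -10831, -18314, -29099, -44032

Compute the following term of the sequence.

-64055

-815  -1693  -3033  -4931  -7483  -10785  -14933
-878  -1340  -1898  -2552  -3302  -4148
-462  -558  -654  -750  -846
-96  -96  -96  -96
The fourth differences are constant (-96).
-846 − 96 = -942;  -4148 − 942 = -5090;  -14933 − 5090 = -20023;  -44032 − 20023 = -64055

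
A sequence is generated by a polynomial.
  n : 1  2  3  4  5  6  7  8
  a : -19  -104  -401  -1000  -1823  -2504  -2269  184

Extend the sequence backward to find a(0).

First differences: -85, -297, -599, -823, -681, 235, 2453
Second differences: -212, -302, -224, 142, 916, 2218
Third differences: -90, 78, 366, 774, 1302
Fourth differences: 168, 288, 408, 528
Fifth differences: 120, 120, 120
The fifth differences are constant at 120.
Work back: 168 − 120 = 48;  -90 − 48 = -138;  -212 + 138 = -74;  -85 + 74 = -11;  -19 + 11 = -8

-8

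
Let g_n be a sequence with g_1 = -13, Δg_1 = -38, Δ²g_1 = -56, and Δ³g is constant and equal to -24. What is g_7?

-1561

Build the table forward from the leading diagonal:
Δ³: -24, -24, -24, -24, -24, -24, -24
Δ²: -56, -80, -104, -128, -152, -176, -200
Δ: -38, -94, -174, -278, -406, -558, -734
g: -13, -51, -145, -319, -597, -1003, -1561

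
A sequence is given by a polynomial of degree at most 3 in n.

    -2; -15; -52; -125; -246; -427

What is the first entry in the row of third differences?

-12

Δ: -13, -37, -73, -121, -181
Δ²: -24, -36, -48, -60
Δ³: -12, -12, -12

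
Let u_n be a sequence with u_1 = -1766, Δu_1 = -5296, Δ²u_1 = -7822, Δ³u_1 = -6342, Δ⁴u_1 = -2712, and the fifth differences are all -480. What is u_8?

Build the table forward from the leading diagonal:
D5: -480, -480, -480, -480, -480, -480, -480, -480
D4: -2712, -3192, -3672, -4152, -4632, -5112, -5592, -6072
D3: -6342, -9054, -12246, -15918, -20070, -24702, -29814, -35406
D2: -7822, -14164, -23218, -35464, -51382, -71452, -96154, -125968
D1: -5296, -13118, -27282, -50500, -85964, -137346, -208798, -304952
u: -1766, -7062, -20180, -47462, -97962, -183926, -321272, -530070

-530070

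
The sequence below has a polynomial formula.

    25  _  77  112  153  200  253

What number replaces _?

Using the last 5 terms:
35, 41, 47, 53
6, 6, 6
Constant second difference = 6.
Extend backward: 35 − 6 = 29;  77 − 29 = 48

48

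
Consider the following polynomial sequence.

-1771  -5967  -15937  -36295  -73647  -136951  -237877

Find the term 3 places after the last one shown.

-931327

D1: -4196, -9970, -20358, -37352, -63304, -100926
D2: -5774, -10388, -16994, -25952, -37622
D3: -4614, -6606, -8958, -11670
D4: -1992, -2352, -2712
D5: -360, -360
Fifth differences constant at -360.
-2712 − 360 = -3072;  -11670 − 3072 = -14742;  -37622 − 14742 = -52364;  -100926 − 52364 = -153290;  -237877 − 153290 = -391167
-3072 − 360 = -3432;  -14742 − 3432 = -18174;  -52364 − 18174 = -70538;  -153290 − 70538 = -223828;  -391167 − 223828 = -614995
-3432 − 360 = -3792;  -18174 − 3792 = -21966;  -70538 − 21966 = -92504;  -223828 − 92504 = -316332;  -614995 − 316332 = -931327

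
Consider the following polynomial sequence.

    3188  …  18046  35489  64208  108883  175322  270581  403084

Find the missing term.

8207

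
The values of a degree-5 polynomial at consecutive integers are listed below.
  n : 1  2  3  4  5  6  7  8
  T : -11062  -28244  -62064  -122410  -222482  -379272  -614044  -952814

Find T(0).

-3462

D1: -17182  -33820  -60346  -100072  -156790  -234772  -338770
D2: -16638  -26526  -39726  -56718  -77982  -103998
D3: -9888  -13200  -16992  -21264  -26016
D4: -3312  -3792  -4272  -4752
D5: -480  -480  -480
The fifth differences are constant at -480.
Work back: -3312 + 480 = -2832;  -9888 + 2832 = -7056;  -16638 + 7056 = -9582;  -17182 + 9582 = -7600;  -11062 + 7600 = -3462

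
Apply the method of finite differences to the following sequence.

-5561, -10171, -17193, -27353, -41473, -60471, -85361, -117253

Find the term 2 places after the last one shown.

-4610, -7022, -10160, -14120, -18998, -24890, -31892
-2412, -3138, -3960, -4878, -5892, -7002
-726, -822, -918, -1014, -1110
-96, -96, -96, -96
Constant fourth difference = -96, so extend:
-1110 − 96 = -1206;  -7002 − 1206 = -8208;  -31892 − 8208 = -40100;  -117253 − 40100 = -157353
-1206 − 96 = -1302;  -8208 − 1302 = -9510;  -40100 − 9510 = -49610;  -157353 − 49610 = -206963

-206963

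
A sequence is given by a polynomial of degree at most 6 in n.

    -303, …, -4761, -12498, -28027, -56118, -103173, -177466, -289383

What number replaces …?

-1438

Using the last 7 terms:
D1: -7737, -15529, -28091, -47055, -74293, -111917
D2: -7792, -12562, -18964, -27238, -37624
D3: -4770, -6402, -8274, -10386
D4: -1632, -1872, -2112
D5: -240, -240
Constant fifth difference = -240.
Extend backward: -1632 + 240 = -1392;  -4770 + 1392 = -3378;  -7792 + 3378 = -4414;  -7737 + 4414 = -3323;  -4761 + 3323 = -1438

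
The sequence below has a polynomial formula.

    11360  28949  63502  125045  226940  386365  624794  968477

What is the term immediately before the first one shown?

3565

First differences: 17589, 34553, 61543, 101895, 159425, 238429, 343683
Second differences: 16964, 26990, 40352, 57530, 79004, 105254
Third differences: 10026, 13362, 17178, 21474, 26250
Fourth differences: 3336, 3816, 4296, 4776
Fifth differences: 480, 480, 480
The fifth differences are constant at 480.
Work back: 3336 − 480 = 2856;  10026 − 2856 = 7170;  16964 − 7170 = 9794;  17589 − 9794 = 7795;  11360 − 7795 = 3565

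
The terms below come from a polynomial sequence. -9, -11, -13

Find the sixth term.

First differences: -2  -2
Constant first difference = -2, so extend:
-13 − 2 = -15
-15 − 2 = -17
-17 − 2 = -19

-19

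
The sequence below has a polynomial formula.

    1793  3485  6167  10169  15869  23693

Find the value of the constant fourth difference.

48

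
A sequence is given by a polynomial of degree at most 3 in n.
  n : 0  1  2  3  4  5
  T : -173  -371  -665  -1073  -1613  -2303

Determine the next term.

-3161

-198 , -294 , -408 , -540 , -690
-96 , -114 , -132 , -150
-18 , -18 , -18
Third differences constant at -18.
-150 − 18 = -168;  -690 − 168 = -858;  -2303 − 858 = -3161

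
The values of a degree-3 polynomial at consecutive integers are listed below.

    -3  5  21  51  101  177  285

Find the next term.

D1: 8 , 16 , 30 , 50 , 76 , 108
D2: 8 , 14 , 20 , 26 , 32
D3: 6 , 6 , 6 , 6
The third differences are constant (6).
32 + 6 = 38;  108 + 38 = 146;  285 + 146 = 431

431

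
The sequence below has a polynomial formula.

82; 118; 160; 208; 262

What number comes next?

First differences: 36, 42, 48, 54
Second differences: 6, 6, 6
Second differences constant at 6.
54 + 6 = 60;  262 + 60 = 322

322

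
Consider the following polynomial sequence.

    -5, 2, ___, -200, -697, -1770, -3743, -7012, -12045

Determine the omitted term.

-27

Using the last 6 terms:
D1: -497, -1073, -1973, -3269, -5033
D2: -576, -900, -1296, -1764
D3: -324, -396, -468
D4: -72, -72
Constant fourth difference = -72.
Extend backward: -324 + 72 = -252;  -576 + 252 = -324;  -497 + 324 = -173;  -200 + 173 = -27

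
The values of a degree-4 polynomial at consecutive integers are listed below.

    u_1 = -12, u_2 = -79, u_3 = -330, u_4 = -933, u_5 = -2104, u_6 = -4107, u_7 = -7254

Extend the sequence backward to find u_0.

Δ: -67, -251, -603, -1171, -2003, -3147
Δ²: -184, -352, -568, -832, -1144
Δ³: -168, -216, -264, -312
Δ⁴: -48, -48, -48
The fourth differences are constant at -48.
Work back: -168 + 48 = -120;  -184 + 120 = -64;  -67 + 64 = -3;  -12 + 3 = -9

-9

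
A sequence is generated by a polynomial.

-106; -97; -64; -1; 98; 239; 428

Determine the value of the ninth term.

First differences: 9, 33, 63, 99, 141, 189
Second differences: 24, 30, 36, 42, 48
Third differences: 6, 6, 6, 6
Third differences constant at 6.
48 + 6 = 54;  189 + 54 = 243;  428 + 243 = 671
54 + 6 = 60;  243 + 60 = 303;  671 + 303 = 974

974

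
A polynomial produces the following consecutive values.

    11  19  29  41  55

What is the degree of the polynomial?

First differences: 8, 10, 12, 14
Second differences: 2, 2, 2
The second differences are constant, so the polynomial has degree 2.

2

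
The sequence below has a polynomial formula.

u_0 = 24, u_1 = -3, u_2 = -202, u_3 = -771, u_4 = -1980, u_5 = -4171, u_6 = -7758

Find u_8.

Δ: -27  -199  -569  -1209  -2191  -3587
Δ²: -172  -370  -640  -982  -1396
Δ³: -198  -270  -342  -414
Δ⁴: -72  -72  -72
Constant fourth difference = -72, so extend:
-414 − 72 = -486;  -1396 − 486 = -1882;  -3587 − 1882 = -5469;  -7758 − 5469 = -13227
-486 − 72 = -558;  -1882 − 558 = -2440;  -5469 − 2440 = -7909;  -13227 − 7909 = -21136

-21136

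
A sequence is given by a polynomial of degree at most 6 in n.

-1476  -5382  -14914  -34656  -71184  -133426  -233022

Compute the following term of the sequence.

-384684

-3906  -9532  -19742  -36528  -62242  -99596
-5626  -10210  -16786  -25714  -37354
-4584  -6576  -8928  -11640
-1992  -2352  -2712
-360  -360
The fifth differences are constant (-360).
-2712 − 360 = -3072;  -11640 − 3072 = -14712;  -37354 − 14712 = -52066;  -99596 − 52066 = -151662;  -233022 − 151662 = -384684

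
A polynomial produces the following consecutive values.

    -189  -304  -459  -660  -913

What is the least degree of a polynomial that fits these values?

3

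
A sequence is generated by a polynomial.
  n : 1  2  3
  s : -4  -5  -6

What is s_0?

D1: -1, -1
The first differences are constant at -1.
Work back: -4 + 1 = -3

-3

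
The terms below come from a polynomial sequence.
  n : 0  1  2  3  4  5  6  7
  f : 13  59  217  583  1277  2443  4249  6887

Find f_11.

30439

46 , 158 , 366 , 694 , 1166 , 1806 , 2638
112 , 208 , 328 , 472 , 640 , 832
96 , 120 , 144 , 168 , 192
24 , 24 , 24 , 24
Fourth differences constant at 24.
192 + 24 = 216;  832 + 216 = 1048;  2638 + 1048 = 3686;  6887 + 3686 = 10573
216 + 24 = 240;  1048 + 240 = 1288;  3686 + 1288 = 4974;  10573 + 4974 = 15547
240 + 24 = 264;  1288 + 264 = 1552;  4974 + 1552 = 6526;  15547 + 6526 = 22073
264 + 24 = 288;  1552 + 288 = 1840;  6526 + 1840 = 8366;  22073 + 8366 = 30439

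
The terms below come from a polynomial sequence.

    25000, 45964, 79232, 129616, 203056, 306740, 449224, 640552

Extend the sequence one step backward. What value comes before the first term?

Δ: 20964  33268  50384  73440  103684  142484  191328
Δ²: 12304  17116  23056  30244  38800  48844
Δ³: 4812  5940  7188  8556  10044
Δ⁴: 1128  1248  1368  1488
Δ⁵: 120  120  120
The fifth differences are constant at 120.
Work back: 1128 − 120 = 1008;  4812 − 1008 = 3804;  12304 − 3804 = 8500;  20964 − 8500 = 12464;  25000 − 12464 = 12536

12536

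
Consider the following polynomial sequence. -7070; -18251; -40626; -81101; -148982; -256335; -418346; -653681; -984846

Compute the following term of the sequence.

-1438547

First differences: -11181, -22375, -40475, -67881, -107353, -162011, -235335, -331165
Second differences: -11194, -18100, -27406, -39472, -54658, -73324, -95830
Third differences: -6906, -9306, -12066, -15186, -18666, -22506
Fourth differences: -2400, -2760, -3120, -3480, -3840
Fifth differences: -360, -360, -360, -360
Constant fifth difference = -360, so extend:
-3840 − 360 = -4200;  -22506 − 4200 = -26706;  -95830 − 26706 = -122536;  -331165 − 122536 = -453701;  -984846 − 453701 = -1438547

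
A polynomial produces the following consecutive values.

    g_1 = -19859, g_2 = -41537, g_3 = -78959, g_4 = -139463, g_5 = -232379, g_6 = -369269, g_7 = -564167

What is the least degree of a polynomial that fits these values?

5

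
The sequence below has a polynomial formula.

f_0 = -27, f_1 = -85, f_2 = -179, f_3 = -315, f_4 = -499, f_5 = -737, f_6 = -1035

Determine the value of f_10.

Δ: -58, -94, -136, -184, -238, -298
Δ²: -36, -42, -48, -54, -60
Δ³: -6, -6, -6, -6
The third differences are constant (-6).
-60 − 6 = -66;  -298 − 66 = -364;  -1035 − 364 = -1399
-66 − 6 = -72;  -364 − 72 = -436;  -1399 − 436 = -1835
-72 − 6 = -78;  -436 − 78 = -514;  -1835 − 514 = -2349
-78 − 6 = -84;  -514 − 84 = -598;  -2349 − 598 = -2947

-2947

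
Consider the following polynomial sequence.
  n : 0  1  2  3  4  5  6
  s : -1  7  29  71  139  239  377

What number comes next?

8 , 22 , 42 , 68 , 100 , 138
14 , 20 , 26 , 32 , 38
6 , 6 , 6 , 6
Constant third difference = 6, so extend:
38 + 6 = 44;  138 + 44 = 182;  377 + 182 = 559

559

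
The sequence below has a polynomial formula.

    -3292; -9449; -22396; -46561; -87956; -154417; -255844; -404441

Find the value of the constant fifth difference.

-240

First differences: -6157, -12947, -24165, -41395, -66461, -101427, -148597
Second differences: -6790, -11218, -17230, -25066, -34966, -47170
Third differences: -4428, -6012, -7836, -9900, -12204
Fourth differences: -1584, -1824, -2064, -2304
Fifth differences: -240, -240, -240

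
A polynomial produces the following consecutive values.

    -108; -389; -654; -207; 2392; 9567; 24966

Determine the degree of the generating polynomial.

Δ: -281, -265, 447, 2599, 7175, 15399
Δ²: 16, 712, 2152, 4576, 8224
Δ³: 696, 1440, 2424, 3648
Δ⁴: 744, 984, 1224
Δ⁵: 240, 240
The fifth differences are constant, so the polynomial has degree 5.

5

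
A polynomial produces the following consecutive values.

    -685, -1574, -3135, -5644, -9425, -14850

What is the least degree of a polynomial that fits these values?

First differences: -889, -1561, -2509, -3781, -5425
Second differences: -672, -948, -1272, -1644
Third differences: -276, -324, -372
Fourth differences: -48, -48
The fourth differences are constant, so the polynomial has degree 4.

4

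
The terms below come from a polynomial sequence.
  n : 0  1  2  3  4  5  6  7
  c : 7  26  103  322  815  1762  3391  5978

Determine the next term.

9847

First differences: 19, 77, 219, 493, 947, 1629, 2587
Second differences: 58, 142, 274, 454, 682, 958
Third differences: 84, 132, 180, 228, 276
Fourth differences: 48, 48, 48, 48
Constant fourth difference = 48, so extend:
276 + 48 = 324;  958 + 324 = 1282;  2587 + 1282 = 3869;  5978 + 3869 = 9847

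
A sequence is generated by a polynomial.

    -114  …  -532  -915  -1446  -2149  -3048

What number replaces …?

-273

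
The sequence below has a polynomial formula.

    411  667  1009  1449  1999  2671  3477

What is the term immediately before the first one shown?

First differences: 256, 342, 440, 550, 672, 806
Second differences: 86, 98, 110, 122, 134
Third differences: 12, 12, 12, 12
The third differences are constant at 12.
Work back: 86 − 12 = 74;  256 − 74 = 182;  411 − 182 = 229

229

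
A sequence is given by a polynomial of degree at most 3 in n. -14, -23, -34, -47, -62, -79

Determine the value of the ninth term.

-142

First differences: -9, -11, -13, -15, -17
Second differences: -2, -2, -2, -2
Constant second difference = -2, so extend:
-17 − 2 = -19;  -79 − 19 = -98
-19 − 2 = -21;  -98 − 21 = -119
-21 − 2 = -23;  -119 − 23 = -142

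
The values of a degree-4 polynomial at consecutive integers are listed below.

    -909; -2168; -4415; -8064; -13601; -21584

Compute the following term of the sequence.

-32643

D1: -1259 , -2247 , -3649 , -5537 , -7983
D2: -988 , -1402 , -1888 , -2446
D3: -414 , -486 , -558
D4: -72 , -72
The fourth differences are constant (-72).
-558 − 72 = -630;  -2446 − 630 = -3076;  -7983 − 3076 = -11059;  -21584 − 11059 = -32643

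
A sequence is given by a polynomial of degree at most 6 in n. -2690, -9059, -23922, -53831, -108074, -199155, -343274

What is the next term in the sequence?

-560807

Δ: -6369, -14863, -29909, -54243, -91081, -144119
Δ²: -8494, -15046, -24334, -36838, -53038
Δ³: -6552, -9288, -12504, -16200
Δ⁴: -2736, -3216, -3696
Δ⁵: -480, -480
Constant fifth difference = -480, so extend:
-3696 − 480 = -4176;  -16200 − 4176 = -20376;  -53038 − 20376 = -73414;  -144119 − 73414 = -217533;  -343274 − 217533 = -560807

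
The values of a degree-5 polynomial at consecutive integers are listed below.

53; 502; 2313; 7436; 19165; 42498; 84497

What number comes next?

D1: 449, 1811, 5123, 11729, 23333, 41999
D2: 1362, 3312, 6606, 11604, 18666
D3: 1950, 3294, 4998, 7062
D4: 1344, 1704, 2064
D5: 360, 360
The fifth differences are constant (360).
2064 + 360 = 2424;  7062 + 2424 = 9486;  18666 + 9486 = 28152;  41999 + 28152 = 70151;  84497 + 70151 = 154648

154648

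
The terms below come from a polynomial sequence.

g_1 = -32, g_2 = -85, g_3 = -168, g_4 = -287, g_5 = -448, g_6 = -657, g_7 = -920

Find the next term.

-1243

D1: -53, -83, -119, -161, -209, -263
D2: -30, -36, -42, -48, -54
D3: -6, -6, -6, -6
The third differences are constant (-6).
-54 − 6 = -60;  -263 − 60 = -323;  -920 − 323 = -1243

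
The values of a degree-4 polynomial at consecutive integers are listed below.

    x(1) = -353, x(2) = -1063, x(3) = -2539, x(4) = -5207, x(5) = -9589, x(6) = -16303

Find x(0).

-79

First differences: -710  -1476  -2668  -4382  -6714
Second differences: -766  -1192  -1714  -2332
Third differences: -426  -522  -618
Fourth differences: -96  -96
The fourth differences are constant at -96.
Work back: -426 + 96 = -330;  -766 + 330 = -436;  -710 + 436 = -274;  -353 + 274 = -79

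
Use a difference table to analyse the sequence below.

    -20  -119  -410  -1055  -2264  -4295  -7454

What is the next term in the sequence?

-12095

-99, -291, -645, -1209, -2031, -3159
-192, -354, -564, -822, -1128
-162, -210, -258, -306
-48, -48, -48
The fourth differences are constant (-48).
-306 − 48 = -354;  -1128 − 354 = -1482;  -3159 − 1482 = -4641;  -7454 − 4641 = -12095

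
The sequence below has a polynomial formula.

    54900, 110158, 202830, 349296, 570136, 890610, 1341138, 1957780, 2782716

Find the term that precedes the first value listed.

24396

First differences: 55258  92672  146466  220840  320474  450528  616642  824936
Second differences: 37414  53794  74374  99634  130054  166114  208294
Third differences: 16380  20580  25260  30420  36060  42180
Fourth differences: 4200  4680  5160  5640  6120
Fifth differences: 480  480  480  480
The fifth differences are constant at 480.
Work back: 4200 − 480 = 3720;  16380 − 3720 = 12660;  37414 − 12660 = 24754;  55258 − 24754 = 30504;  54900 − 30504 = 24396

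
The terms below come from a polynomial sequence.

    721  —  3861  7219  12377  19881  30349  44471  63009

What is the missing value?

1829

Using the last 7 terms:
First differences: 3358  5158  7504  10468  14122  18538
Second differences: 1800  2346  2964  3654  4416
Third differences: 546  618  690  762
Fourth differences: 72  72  72
Constant fourth difference = 72.
Extend backward: 546 − 72 = 474;  1800 − 474 = 1326;  3358 − 1326 = 2032;  3861 − 2032 = 1829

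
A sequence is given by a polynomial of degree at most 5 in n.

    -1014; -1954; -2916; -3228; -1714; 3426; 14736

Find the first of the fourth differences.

504

Δ: -940, -962, -312, 1514, 5140, 11310
Δ²: -22, 650, 1826, 3626, 6170
Δ³: 672, 1176, 1800, 2544
Δ⁴: 504, 624, 744
Δ⁵: 120, 120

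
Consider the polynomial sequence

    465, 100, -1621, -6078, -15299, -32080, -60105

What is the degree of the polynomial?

First differences: -365, -1721, -4457, -9221, -16781, -28025
Second differences: -1356, -2736, -4764, -7560, -11244
Third differences: -1380, -2028, -2796, -3684
Fourth differences: -648, -768, -888
Fifth differences: -120, -120
The fifth differences are constant, so the polynomial has degree 5.

5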